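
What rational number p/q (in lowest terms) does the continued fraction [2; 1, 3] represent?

Start with 3.
1 + 1/(3/1) = 1 + 1/3 = 4/3
2 + 1/(4/3) = 2 + 3/4 = 11/4

11/4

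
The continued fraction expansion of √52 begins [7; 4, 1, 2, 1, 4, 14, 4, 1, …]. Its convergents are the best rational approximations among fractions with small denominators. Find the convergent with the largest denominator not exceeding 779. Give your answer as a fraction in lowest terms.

List convergents until the denominator exceeds the bound:
a_0 = 7: 7/1  (≤ bound)
a_1 = 4: 29/4  (≤ bound)
a_2 = 1: 36/5  (≤ bound)
a_3 = 2: 101/14  (≤ bound)
a_4 = 1: 137/19  (≤ bound)
a_5 = 4: 649/90  (≤ bound)
a_6 = 14: 9223/1279  (> 779, stop)

649/90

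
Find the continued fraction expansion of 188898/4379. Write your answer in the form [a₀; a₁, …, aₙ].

188898 ÷ 4379 → quotient 43, remainder 601
4379 ÷ 601 → quotient 7, remainder 172
601 ÷ 172 → quotient 3, remainder 85
172 ÷ 85 → quotient 2, remainder 2
85 ÷ 2 → quotient 42, remainder 1
2 ÷ 1 → quotient 2, remainder 0

[43; 7, 3, 2, 42, 2]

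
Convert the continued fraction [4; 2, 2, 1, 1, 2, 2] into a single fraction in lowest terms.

327/74

Start with 2.
2 + 1/(2/1) = 2 + 1/2 = 5/2
1 + 1/(5/2) = 1 + 2/5 = 7/5
1 + 1/(7/5) = 1 + 5/7 = 12/7
2 + 1/(12/7) = 2 + 7/12 = 31/12
2 + 1/(31/12) = 2 + 12/31 = 74/31
4 + 1/(74/31) = 4 + 31/74 = 327/74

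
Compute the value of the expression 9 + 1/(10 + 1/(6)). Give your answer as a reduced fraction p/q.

Start with 6.
10 + 1/(6/1) = 10 + 1/6 = 61/6
9 + 1/(61/6) = 9 + 6/61 = 555/61

555/61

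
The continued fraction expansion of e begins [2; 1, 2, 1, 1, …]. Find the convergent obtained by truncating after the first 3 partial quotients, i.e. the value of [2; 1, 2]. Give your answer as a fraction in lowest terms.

a_0 = 2: 2/1
a_1 = 1: 3/1
a_2 = 2: 8/3

8/3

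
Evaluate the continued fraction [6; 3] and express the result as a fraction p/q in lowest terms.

Start with 3.
6 + 1/(3/1) = 6 + 1/3 = 19/3

19/3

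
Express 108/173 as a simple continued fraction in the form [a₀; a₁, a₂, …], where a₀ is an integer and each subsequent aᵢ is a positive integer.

⌊108/173⌋ = 0, remainder 108
⌊173/108⌋ = 1, remainder 65
⌊108/65⌋ = 1, remainder 43
⌊65/43⌋ = 1, remainder 22
⌊43/22⌋ = 1, remainder 21
⌊22/21⌋ = 1, remainder 1
⌊21/1⌋ = 21, remainder 0

[0; 1, 1, 1, 1, 1, 21]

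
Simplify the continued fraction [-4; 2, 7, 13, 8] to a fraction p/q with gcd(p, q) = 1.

Start with 8.
13 + 1/(8/1) = 13 + 1/8 = 105/8
7 + 1/(105/8) = 7 + 8/105 = 743/105
2 + 1/(743/105) = 2 + 105/743 = 1591/743
-4 + 1/(1591/743) = -4 + 743/1591 = -5621/1591

-5621/1591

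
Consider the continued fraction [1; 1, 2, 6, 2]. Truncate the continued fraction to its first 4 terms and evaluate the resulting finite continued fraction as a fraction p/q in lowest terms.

32/19

Use the convergent recurrence hₖ = aₖ·hₖ₋₁ + hₖ₋₂ (and likewise for the denominators kₖ):
a_0 = 1: 1/1
a_1 = 1: 2/1
a_2 = 2: 5/3
a_3 = 6: 32/19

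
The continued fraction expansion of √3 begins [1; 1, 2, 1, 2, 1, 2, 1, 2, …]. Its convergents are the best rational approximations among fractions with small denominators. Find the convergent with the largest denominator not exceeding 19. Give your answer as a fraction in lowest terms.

a_0 = 1: 1/1  (≤ bound)
a_1 = 1: 2/1  (≤ bound)
a_2 = 2: 5/3  (≤ bound)
a_3 = 1: 7/4  (≤ bound)
a_4 = 2: 19/11  (≤ bound)
a_5 = 1: 26/15  (≤ bound)
a_6 = 2: 71/41  (> 19, stop)

26/15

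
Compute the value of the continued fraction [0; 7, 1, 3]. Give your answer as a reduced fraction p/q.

Work from the innermost term outward:
Start with 3.
1 + 1/(3/1) = 1 + 1/3 = 4/3
7 + 1/(4/3) = 7 + 3/4 = 31/4
0 + 1/(31/4) = 0 + 4/31 = 4/31

4/31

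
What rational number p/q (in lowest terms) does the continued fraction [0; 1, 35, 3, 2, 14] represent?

Starting at the tail and folding back:
Start with 14.
2 + 1/(14/1) = 2 + 1/14 = 29/14
3 + 1/(29/14) = 3 + 14/29 = 101/29
35 + 1/(101/29) = 35 + 29/101 = 3564/101
1 + 1/(3564/101) = 1 + 101/3564 = 3665/3564
0 + 1/(3665/3564) = 0 + 3564/3665 = 3564/3665

3564/3665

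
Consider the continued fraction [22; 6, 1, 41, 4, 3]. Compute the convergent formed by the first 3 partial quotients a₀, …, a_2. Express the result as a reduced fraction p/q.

Collapse the nested fraction from the inside out:
Start with 1.
6 + 1/(1/1) = 6 + 1/1 = 7/1
22 + 1/(7/1) = 22 + 1/7 = 155/7

155/7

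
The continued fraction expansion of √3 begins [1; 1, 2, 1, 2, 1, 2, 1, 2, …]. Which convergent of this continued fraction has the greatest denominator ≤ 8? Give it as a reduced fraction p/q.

a_0 = 1: 1/1  (≤ bound)
a_1 = 1: 2/1  (≤ bound)
a_2 = 2: 5/3  (≤ bound)
a_3 = 1: 7/4  (≤ bound)
a_4 = 2: 19/11  (> 8, stop)

7/4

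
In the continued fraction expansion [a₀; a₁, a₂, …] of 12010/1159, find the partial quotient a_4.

6

⌊12010/1159⌋ = 10, remainder 420
⌊1159/420⌋ = 2, remainder 319
⌊420/319⌋ = 1, remainder 101
⌊319/101⌋ = 3, remainder 16
⌊101/16⌋ = 6, remainder 5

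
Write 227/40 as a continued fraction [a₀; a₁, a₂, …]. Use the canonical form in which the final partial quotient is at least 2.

[5; 1, 2, 13]

227 ÷ 40 → quotient 5, remainder 27
40 ÷ 27 → quotient 1, remainder 13
27 ÷ 13 → quotient 2, remainder 1
13 ÷ 1 → quotient 13, remainder 0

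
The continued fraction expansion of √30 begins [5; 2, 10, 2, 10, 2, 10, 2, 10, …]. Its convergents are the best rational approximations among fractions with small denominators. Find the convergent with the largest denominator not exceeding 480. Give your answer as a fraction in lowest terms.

a_0 = 5: 5/1  (≤ bound)
a_1 = 2: 11/2  (≤ bound)
a_2 = 10: 115/21  (≤ bound)
a_3 = 2: 241/44  (≤ bound)
a_4 = 10: 2525/461  (≤ bound)
a_5 = 2: 5291/966  (> 480, stop)

2525/461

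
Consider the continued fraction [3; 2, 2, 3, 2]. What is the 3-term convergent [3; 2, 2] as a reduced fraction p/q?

17/5

Start with 2.
2 + 1/(2/1) = 2 + 1/2 = 5/2
3 + 1/(5/2) = 3 + 2/5 = 17/5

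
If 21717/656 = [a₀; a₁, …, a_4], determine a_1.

⌊21717/656⌋ = 33, remainder 69
⌊656/69⌋ = 9, remainder 35

9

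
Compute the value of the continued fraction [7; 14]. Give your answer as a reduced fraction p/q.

99/14

Starting at the tail and folding back:
Start with 14.
7 + 1/(14/1) = 7 + 1/14 = 99/14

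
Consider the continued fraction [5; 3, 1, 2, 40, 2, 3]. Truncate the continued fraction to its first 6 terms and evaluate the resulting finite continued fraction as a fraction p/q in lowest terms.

4740/899

Compute successive convergents:
a_0 = 5: 5/1
a_1 = 3: 16/3
a_2 = 1: 21/4
a_3 = 2: 58/11
a_4 = 40: 2341/444
a_5 = 2: 4740/899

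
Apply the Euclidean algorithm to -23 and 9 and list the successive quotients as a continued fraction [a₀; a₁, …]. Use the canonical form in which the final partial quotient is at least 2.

[-3; 2, 4]

-23 ÷ 9 → quotient -3, remainder 4
9 ÷ 4 → quotient 2, remainder 1
4 ÷ 1 → quotient 4, remainder 0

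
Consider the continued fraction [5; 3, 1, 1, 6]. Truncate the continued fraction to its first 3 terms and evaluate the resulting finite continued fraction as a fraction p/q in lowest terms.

21/4

Start with 1.
3 + 1/(1/1) = 3 + 1/1 = 4/1
5 + 1/(4/1) = 5 + 1/4 = 21/4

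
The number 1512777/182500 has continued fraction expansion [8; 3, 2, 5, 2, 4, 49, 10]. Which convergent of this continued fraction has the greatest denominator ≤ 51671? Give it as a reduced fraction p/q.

a_0 = 8: 8/1  (≤ bound)
a_1 = 3: 25/3  (≤ bound)
a_2 = 2: 58/7  (≤ bound)
a_3 = 5: 315/38  (≤ bound)
a_4 = 2: 688/83  (≤ bound)
a_5 = 4: 3067/370  (≤ bound)
a_6 = 49: 150971/18213  (≤ bound)
a_7 = 10: 1512777/182500  (> 51671, stop)

150971/18213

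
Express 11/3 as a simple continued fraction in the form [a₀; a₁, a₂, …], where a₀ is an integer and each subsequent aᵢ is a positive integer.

[3; 1, 2]

Apply division with remainder until the remainder is 0:
11 ÷ 3 → quotient 3, remainder 2
3 ÷ 2 → quotient 1, remainder 1
2 ÷ 1 → quotient 2, remainder 0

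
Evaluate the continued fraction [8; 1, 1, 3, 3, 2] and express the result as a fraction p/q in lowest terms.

Compute successive convergents:
a_0 = 8: 8/1
a_1 = 1: 9/1
a_2 = 1: 17/2
a_3 = 3: 60/7
a_4 = 3: 197/23
a_5 = 2: 454/53

454/53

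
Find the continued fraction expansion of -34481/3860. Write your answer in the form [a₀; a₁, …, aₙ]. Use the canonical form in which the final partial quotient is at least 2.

[-9; 14, 1, 9, 2, 1, 3, 2]

Apply division with remainder until the remainder is 0:
-34481 ÷ 3860 → quotient -9, remainder 259
3860 ÷ 259 → quotient 14, remainder 234
259 ÷ 234 → quotient 1, remainder 25
234 ÷ 25 → quotient 9, remainder 9
25 ÷ 9 → quotient 2, remainder 7
9 ÷ 7 → quotient 1, remainder 2
7 ÷ 2 → quotient 3, remainder 1
2 ÷ 1 → quotient 2, remainder 0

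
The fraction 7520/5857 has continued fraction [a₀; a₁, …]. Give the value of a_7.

8

⌊7520/5857⌋ = 1, remainder 1663
⌊5857/1663⌋ = 3, remainder 868
⌊1663/868⌋ = 1, remainder 795
⌊868/795⌋ = 1, remainder 73
⌊795/73⌋ = 10, remainder 65
⌊73/65⌋ = 1, remainder 8
⌊65/8⌋ = 8, remainder 1
⌊8/1⌋ = 8, remainder 0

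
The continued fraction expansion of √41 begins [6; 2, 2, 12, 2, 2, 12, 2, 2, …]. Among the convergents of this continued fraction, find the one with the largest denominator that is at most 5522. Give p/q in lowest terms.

List convergents until the denominator exceeds the bound:
a_0 = 6: 6/1  (≤ bound)
a_1 = 2: 13/2  (≤ bound)
a_2 = 2: 32/5  (≤ bound)
a_3 = 12: 397/62  (≤ bound)
a_4 = 2: 826/129  (≤ bound)
a_5 = 2: 2049/320  (≤ bound)
a_6 = 12: 25414/3969  (≤ bound)
a_7 = 2: 52877/8258  (> 5522, stop)

25414/3969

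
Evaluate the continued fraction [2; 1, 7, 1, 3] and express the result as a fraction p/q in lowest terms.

101/35

Start with 3.
1 + 1/(3/1) = 1 + 1/3 = 4/3
7 + 1/(4/3) = 7 + 3/4 = 31/4
1 + 1/(31/4) = 1 + 4/31 = 35/31
2 + 1/(35/31) = 2 + 31/35 = 101/35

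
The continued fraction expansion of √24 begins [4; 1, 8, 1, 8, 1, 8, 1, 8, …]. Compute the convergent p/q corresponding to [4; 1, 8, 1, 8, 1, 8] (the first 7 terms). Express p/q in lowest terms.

Start with 8.
1 + 1/(8/1) = 1 + 1/8 = 9/8
8 + 1/(9/8) = 8 + 8/9 = 80/9
1 + 1/(80/9) = 1 + 9/80 = 89/80
8 + 1/(89/80) = 8 + 80/89 = 792/89
1 + 1/(792/89) = 1 + 89/792 = 881/792
4 + 1/(881/792) = 4 + 792/881 = 4316/881

4316/881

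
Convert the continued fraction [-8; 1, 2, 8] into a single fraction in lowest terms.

-183/25

a_0 = -8: -8/1
a_1 = 1: -7/1
a_2 = 2: -22/3
a_3 = 8: -183/25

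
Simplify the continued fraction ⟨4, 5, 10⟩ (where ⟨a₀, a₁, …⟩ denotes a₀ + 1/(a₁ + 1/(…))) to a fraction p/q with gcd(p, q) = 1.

Compute successive convergents:
a_0 = 4: 4/1
a_1 = 5: 21/5
a_2 = 10: 214/51

214/51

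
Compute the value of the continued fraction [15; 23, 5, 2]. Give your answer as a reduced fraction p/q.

Start with 2.
5 + 1/(2/1) = 5 + 1/2 = 11/2
23 + 1/(11/2) = 23 + 2/11 = 255/11
15 + 1/(255/11) = 15 + 11/255 = 3836/255

3836/255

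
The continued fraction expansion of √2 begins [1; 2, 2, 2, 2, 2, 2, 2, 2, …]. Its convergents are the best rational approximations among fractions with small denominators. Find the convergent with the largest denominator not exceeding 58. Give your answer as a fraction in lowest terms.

41/29

a_0 = 1: 1/1  (≤ bound)
a_1 = 2: 3/2  (≤ bound)
a_2 = 2: 7/5  (≤ bound)
a_3 = 2: 17/12  (≤ bound)
a_4 = 2: 41/29  (≤ bound)
a_5 = 2: 99/70  (> 58, stop)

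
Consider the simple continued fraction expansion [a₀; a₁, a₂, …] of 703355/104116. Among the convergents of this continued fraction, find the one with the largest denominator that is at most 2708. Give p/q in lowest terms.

a_0 = 6: 6/1  (≤ bound)
a_1 = 1: 7/1  (≤ bound)
a_2 = 3: 27/4  (≤ bound)
a_3 = 11: 304/45  (≤ bound)
a_4 = 7: 2155/319  (≤ bound)
a_5 = 1: 2459/364  (≤ bound)
a_6 = 11: 29204/4323  (> 2708, stop)

2459/364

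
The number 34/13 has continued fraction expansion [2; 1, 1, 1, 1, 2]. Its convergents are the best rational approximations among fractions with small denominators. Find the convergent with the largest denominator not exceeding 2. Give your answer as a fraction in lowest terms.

5/2

a_0 = 2: 2/1  (≤ bound)
a_1 = 1: 3/1  (≤ bound)
a_2 = 1: 5/2  (≤ bound)
a_3 = 1: 8/3  (> 2, stop)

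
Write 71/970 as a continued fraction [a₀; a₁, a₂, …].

⌊71/970⌋ = 0, remainder 71
⌊970/71⌋ = 13, remainder 47
⌊71/47⌋ = 1, remainder 24
⌊47/24⌋ = 1, remainder 23
⌊24/23⌋ = 1, remainder 1
⌊23/1⌋ = 23, remainder 0

[0; 13, 1, 1, 1, 23]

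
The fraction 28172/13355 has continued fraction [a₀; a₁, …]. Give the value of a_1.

9

28172 = 2·13355 + 1462, so a_0 = 2
13355 = 9·1462 + 197, so a_1 = 9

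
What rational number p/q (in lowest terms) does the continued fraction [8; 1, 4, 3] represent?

Work from the innermost term outward:
Start with 3.
4 + 1/(3/1) = 4 + 1/3 = 13/3
1 + 1/(13/3) = 1 + 3/13 = 16/13
8 + 1/(16/13) = 8 + 13/16 = 141/16

141/16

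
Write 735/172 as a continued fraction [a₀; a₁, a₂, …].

[4; 3, 1, 1, 1, 15]

735 ÷ 172 → quotient 4, remainder 47
172 ÷ 47 → quotient 3, remainder 31
47 ÷ 31 → quotient 1, remainder 16
31 ÷ 16 → quotient 1, remainder 15
16 ÷ 15 → quotient 1, remainder 1
15 ÷ 1 → quotient 15, remainder 0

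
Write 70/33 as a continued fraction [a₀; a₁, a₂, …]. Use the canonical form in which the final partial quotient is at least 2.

[2; 8, 4]

⌊70/33⌋ = 2, remainder 4
⌊33/4⌋ = 8, remainder 1
⌊4/1⌋ = 4, remainder 0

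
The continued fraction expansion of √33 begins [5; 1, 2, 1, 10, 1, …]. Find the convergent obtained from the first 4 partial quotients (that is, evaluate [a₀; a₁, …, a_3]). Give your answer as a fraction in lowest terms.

a_0 = 5: 5/1
a_1 = 1: 6/1
a_2 = 2: 17/3
a_3 = 1: 23/4

23/4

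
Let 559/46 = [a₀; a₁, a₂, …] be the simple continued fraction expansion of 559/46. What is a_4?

Repeatedly divide and take the remainder:
559 ÷ 46 → quotient 12, remainder 7
46 ÷ 7 → quotient 6, remainder 4
7 ÷ 4 → quotient 1, remainder 3
4 ÷ 3 → quotient 1, remainder 1
3 ÷ 1 → quotient 3, remainder 0

3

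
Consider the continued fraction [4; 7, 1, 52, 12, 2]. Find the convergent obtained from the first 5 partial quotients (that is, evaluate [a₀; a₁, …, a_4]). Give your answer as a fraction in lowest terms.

Compute successive convergents:
a_0 = 4: 4/1
a_1 = 7: 29/7
a_2 = 1: 33/8
a_3 = 52: 1745/423
a_4 = 12: 20973/5084

20973/5084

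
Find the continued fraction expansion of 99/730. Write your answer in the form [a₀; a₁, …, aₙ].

[0; 7, 2, 1, 2, 12]

99 ÷ 730 → quotient 0, remainder 99
730 ÷ 99 → quotient 7, remainder 37
99 ÷ 37 → quotient 2, remainder 25
37 ÷ 25 → quotient 1, remainder 12
25 ÷ 12 → quotient 2, remainder 1
12 ÷ 1 → quotient 12, remainder 0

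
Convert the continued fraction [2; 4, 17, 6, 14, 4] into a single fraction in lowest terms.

Work from the innermost term outward:
Start with 4.
14 + 1/(4/1) = 14 + 1/4 = 57/4
6 + 1/(57/4) = 6 + 4/57 = 346/57
17 + 1/(346/57) = 17 + 57/346 = 5939/346
4 + 1/(5939/346) = 4 + 346/5939 = 24102/5939
2 + 1/(24102/5939) = 2 + 5939/24102 = 54143/24102

54143/24102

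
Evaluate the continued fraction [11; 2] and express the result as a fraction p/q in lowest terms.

a_0 = 11: 11/1
a_1 = 2: 23/2

23/2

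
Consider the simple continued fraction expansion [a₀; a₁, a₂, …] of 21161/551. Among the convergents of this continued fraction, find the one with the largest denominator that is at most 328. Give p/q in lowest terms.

List convergents until the denominator exceeds the bound:
a_0 = 38: 38/1  (≤ bound)
a_1 = 2: 77/2  (≤ bound)
a_2 = 2: 192/5  (≤ bound)
a_3 = 8: 1613/42  (≤ bound)
a_4 = 13: 21161/551  (> 328, stop)

1613/42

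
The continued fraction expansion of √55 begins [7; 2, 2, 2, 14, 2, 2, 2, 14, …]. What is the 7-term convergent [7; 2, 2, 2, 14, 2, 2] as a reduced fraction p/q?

Start with 2.
2 + 1/(2/1) = 2 + 1/2 = 5/2
14 + 1/(5/2) = 14 + 2/5 = 72/5
2 + 1/(72/5) = 2 + 5/72 = 149/72
2 + 1/(149/72) = 2 + 72/149 = 370/149
2 + 1/(370/149) = 2 + 149/370 = 889/370
7 + 1/(889/370) = 7 + 370/889 = 6593/889

6593/889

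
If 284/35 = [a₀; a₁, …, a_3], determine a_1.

Apply division with remainder until the remainder is 0:
284 ÷ 35 → quotient 8, remainder 4
35 ÷ 4 → quotient 8, remainder 3

8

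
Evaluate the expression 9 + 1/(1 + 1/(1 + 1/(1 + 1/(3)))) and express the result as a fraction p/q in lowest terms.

106/11

a_0 = 9: 9/1
a_1 = 1: 10/1
a_2 = 1: 19/2
a_3 = 1: 29/3
a_4 = 3: 106/11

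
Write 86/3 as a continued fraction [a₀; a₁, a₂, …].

86 ÷ 3 → quotient 28, remainder 2
3 ÷ 2 → quotient 1, remainder 1
2 ÷ 1 → quotient 2, remainder 0

[28; 1, 2]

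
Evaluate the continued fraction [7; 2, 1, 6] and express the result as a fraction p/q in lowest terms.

Work from the innermost term outward:
Start with 6.
1 + 1/(6/1) = 1 + 1/6 = 7/6
2 + 1/(7/6) = 2 + 6/7 = 20/7
7 + 1/(20/7) = 7 + 7/20 = 147/20

147/20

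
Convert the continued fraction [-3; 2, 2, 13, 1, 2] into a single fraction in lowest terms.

-548/211

a_0 = -3: -3/1
a_1 = 2: -5/2
a_2 = 2: -13/5
a_3 = 13: -174/67
a_4 = 1: -187/72
a_5 = 2: -548/211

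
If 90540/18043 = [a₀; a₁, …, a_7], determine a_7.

Run the Euclidean algorithm, recording each quotient:
90540 ÷ 18043 → quotient 5, remainder 325
18043 ÷ 325 → quotient 55, remainder 168
325 ÷ 168 → quotient 1, remainder 157
168 ÷ 157 → quotient 1, remainder 11
157 ÷ 11 → quotient 14, remainder 3
11 ÷ 3 → quotient 3, remainder 2
3 ÷ 2 → quotient 1, remainder 1
2 ÷ 1 → quotient 2, remainder 0

2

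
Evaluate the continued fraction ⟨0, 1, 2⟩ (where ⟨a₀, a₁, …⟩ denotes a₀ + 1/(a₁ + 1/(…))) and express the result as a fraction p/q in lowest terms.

2/3

a_0 = 0: 0/1
a_1 = 1: 1/1
a_2 = 2: 2/3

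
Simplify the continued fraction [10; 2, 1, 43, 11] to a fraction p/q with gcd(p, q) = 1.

14925/1444

a_0 = 10: 10/1
a_1 = 2: 21/2
a_2 = 1: 31/3
a_3 = 43: 1354/131
a_4 = 11: 14925/1444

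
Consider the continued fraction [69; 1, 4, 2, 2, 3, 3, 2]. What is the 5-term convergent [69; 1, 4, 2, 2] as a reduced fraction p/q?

1885/27

Start with 2.
2 + 1/(2/1) = 2 + 1/2 = 5/2
4 + 1/(5/2) = 4 + 2/5 = 22/5
1 + 1/(22/5) = 1 + 5/22 = 27/22
69 + 1/(27/22) = 69 + 22/27 = 1885/27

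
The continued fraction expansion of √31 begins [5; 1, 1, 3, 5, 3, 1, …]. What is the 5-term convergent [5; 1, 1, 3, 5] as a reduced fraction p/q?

Use the convergent recurrence hₖ = aₖ·hₖ₋₁ + hₖ₋₂ (and likewise for the denominators kₖ):
a_0 = 5: 5/1
a_1 = 1: 6/1
a_2 = 1: 11/2
a_3 = 3: 39/7
a_4 = 5: 206/37

206/37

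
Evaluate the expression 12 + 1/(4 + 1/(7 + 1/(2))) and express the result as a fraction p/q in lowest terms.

759/62

Use the convergent recurrence hₖ = aₖ·hₖ₋₁ + hₖ₋₂ (and likewise for the denominators kₖ):
a_0 = 12: 12/1
a_1 = 4: 49/4
a_2 = 7: 355/29
a_3 = 2: 759/62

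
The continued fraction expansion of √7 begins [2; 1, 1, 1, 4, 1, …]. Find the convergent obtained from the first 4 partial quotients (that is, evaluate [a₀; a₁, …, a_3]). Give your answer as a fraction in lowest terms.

8/3

Start with 1.
1 + 1/(1/1) = 1 + 1/1 = 2/1
1 + 1/(2/1) = 1 + 1/2 = 3/2
2 + 1/(3/2) = 2 + 2/3 = 8/3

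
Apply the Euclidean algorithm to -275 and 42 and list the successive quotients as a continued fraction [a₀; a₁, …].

[-7; 2, 4, 1, 3]

-275 ÷ 42 → quotient -7, remainder 19
42 ÷ 19 → quotient 2, remainder 4
19 ÷ 4 → quotient 4, remainder 3
4 ÷ 3 → quotient 1, remainder 1
3 ÷ 1 → quotient 3, remainder 0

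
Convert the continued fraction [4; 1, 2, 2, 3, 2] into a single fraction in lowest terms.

Build up convergents one term at a time:
a_0 = 4: 4/1
a_1 = 1: 5/1
a_2 = 2: 14/3
a_3 = 2: 33/7
a_4 = 3: 113/24
a_5 = 2: 259/55

259/55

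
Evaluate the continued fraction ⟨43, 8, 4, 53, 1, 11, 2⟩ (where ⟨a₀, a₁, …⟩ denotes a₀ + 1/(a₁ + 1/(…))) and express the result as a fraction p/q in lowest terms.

1926829/44684

Build up convergents one term at a time:
a_0 = 43: 43/1
a_1 = 8: 345/8
a_2 = 4: 1423/33
a_3 = 53: 75764/1757
a_4 = 1: 77187/1790
a_5 = 11: 924821/21447
a_6 = 2: 1926829/44684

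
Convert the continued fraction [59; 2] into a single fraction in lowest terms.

Compute successive convergents:
a_0 = 59: 59/1
a_1 = 2: 119/2

119/2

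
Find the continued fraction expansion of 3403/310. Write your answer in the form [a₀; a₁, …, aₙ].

Run the Euclidean algorithm, recording each quotient:
3403 ÷ 310 → quotient 10, remainder 303
310 ÷ 303 → quotient 1, remainder 7
303 ÷ 7 → quotient 43, remainder 2
7 ÷ 2 → quotient 3, remainder 1
2 ÷ 1 → quotient 2, remainder 0

[10; 1, 43, 3, 2]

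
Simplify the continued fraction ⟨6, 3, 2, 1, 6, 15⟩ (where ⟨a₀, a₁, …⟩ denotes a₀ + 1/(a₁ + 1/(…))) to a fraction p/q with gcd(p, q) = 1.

Start with 15.
6 + 1/(15/1) = 6 + 1/15 = 91/15
1 + 1/(91/15) = 1 + 15/91 = 106/91
2 + 1/(106/91) = 2 + 91/106 = 303/106
3 + 1/(303/106) = 3 + 106/303 = 1015/303
6 + 1/(1015/303) = 6 + 303/1015 = 6393/1015

6393/1015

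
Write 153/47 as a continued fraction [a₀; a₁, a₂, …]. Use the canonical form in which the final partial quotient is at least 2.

[3; 3, 1, 11]

153 ÷ 47 → quotient 3, remainder 12
47 ÷ 12 → quotient 3, remainder 11
12 ÷ 11 → quotient 1, remainder 1
11 ÷ 1 → quotient 11, remainder 0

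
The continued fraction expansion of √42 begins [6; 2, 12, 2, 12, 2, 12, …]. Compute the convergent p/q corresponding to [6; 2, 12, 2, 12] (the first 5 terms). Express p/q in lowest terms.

4206/649

Start with 12.
2 + 1/(12/1) = 2 + 1/12 = 25/12
12 + 1/(25/12) = 12 + 12/25 = 312/25
2 + 1/(312/25) = 2 + 25/312 = 649/312
6 + 1/(649/312) = 6 + 312/649 = 4206/649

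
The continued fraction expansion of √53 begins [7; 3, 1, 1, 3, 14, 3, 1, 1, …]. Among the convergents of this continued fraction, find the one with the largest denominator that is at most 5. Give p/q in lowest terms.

29/4

a_0 = 7: 7/1  (≤ bound)
a_1 = 3: 22/3  (≤ bound)
a_2 = 1: 29/4  (≤ bound)
a_3 = 1: 51/7  (> 5, stop)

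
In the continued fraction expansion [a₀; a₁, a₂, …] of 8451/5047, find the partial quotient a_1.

1

⌊8451/5047⌋ = 1, remainder 3404
⌊5047/3404⌋ = 1, remainder 1643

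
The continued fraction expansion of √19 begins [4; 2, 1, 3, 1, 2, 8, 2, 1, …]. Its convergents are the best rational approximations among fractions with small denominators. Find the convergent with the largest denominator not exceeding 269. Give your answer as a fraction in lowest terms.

List convergents until the denominator exceeds the bound:
a_0 = 4: 4/1  (≤ bound)
a_1 = 2: 9/2  (≤ bound)
a_2 = 1: 13/3  (≤ bound)
a_3 = 3: 48/11  (≤ bound)
a_4 = 1: 61/14  (≤ bound)
a_5 = 2: 170/39  (≤ bound)
a_6 = 8: 1421/326  (> 269, stop)

170/39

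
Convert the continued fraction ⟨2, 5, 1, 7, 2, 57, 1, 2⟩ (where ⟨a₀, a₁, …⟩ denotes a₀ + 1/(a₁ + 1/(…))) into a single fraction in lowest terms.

37847/17441

Start with 2.
1 + 1/(2/1) = 1 + 1/2 = 3/2
57 + 1/(3/2) = 57 + 2/3 = 173/3
2 + 1/(173/3) = 2 + 3/173 = 349/173
7 + 1/(349/173) = 7 + 173/349 = 2616/349
1 + 1/(2616/349) = 1 + 349/2616 = 2965/2616
5 + 1/(2965/2616) = 5 + 2616/2965 = 17441/2965
2 + 1/(17441/2965) = 2 + 2965/17441 = 37847/17441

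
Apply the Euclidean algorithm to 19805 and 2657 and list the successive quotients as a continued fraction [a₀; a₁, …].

[7; 2, 4, 1, 11, 1, 8, 2]

⌊19805/2657⌋ = 7, remainder 1206
⌊2657/1206⌋ = 2, remainder 245
⌊1206/245⌋ = 4, remainder 226
⌊245/226⌋ = 1, remainder 19
⌊226/19⌋ = 11, remainder 17
⌊19/17⌋ = 1, remainder 2
⌊17/2⌋ = 8, remainder 1
⌊2/1⌋ = 2, remainder 0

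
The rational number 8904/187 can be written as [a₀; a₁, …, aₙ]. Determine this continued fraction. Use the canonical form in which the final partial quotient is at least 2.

8904 ÷ 187 → quotient 47, remainder 115
187 ÷ 115 → quotient 1, remainder 72
115 ÷ 72 → quotient 1, remainder 43
72 ÷ 43 → quotient 1, remainder 29
43 ÷ 29 → quotient 1, remainder 14
29 ÷ 14 → quotient 2, remainder 1
14 ÷ 1 → quotient 14, remainder 0

[47; 1, 1, 1, 1, 2, 14]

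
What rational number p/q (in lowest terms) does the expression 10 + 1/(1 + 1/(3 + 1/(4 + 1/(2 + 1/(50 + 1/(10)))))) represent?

Collapse the nested fraction from the inside out:
Start with 10.
50 + 1/(10/1) = 50 + 1/10 = 501/10
2 + 1/(501/10) = 2 + 10/501 = 1012/501
4 + 1/(1012/501) = 4 + 501/1012 = 4549/1012
3 + 1/(4549/1012) = 3 + 1012/4549 = 14659/4549
1 + 1/(14659/4549) = 1 + 4549/14659 = 19208/14659
10 + 1/(19208/14659) = 10 + 14659/19208 = 206739/19208

206739/19208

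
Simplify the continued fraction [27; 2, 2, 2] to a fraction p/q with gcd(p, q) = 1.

Start with 2.
2 + 1/(2/1) = 2 + 1/2 = 5/2
2 + 1/(5/2) = 2 + 2/5 = 12/5
27 + 1/(12/5) = 27 + 5/12 = 329/12

329/12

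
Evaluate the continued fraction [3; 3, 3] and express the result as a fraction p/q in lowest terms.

Start with 3.
3 + 1/(3/1) = 3 + 1/3 = 10/3
3 + 1/(10/3) = 3 + 3/10 = 33/10

33/10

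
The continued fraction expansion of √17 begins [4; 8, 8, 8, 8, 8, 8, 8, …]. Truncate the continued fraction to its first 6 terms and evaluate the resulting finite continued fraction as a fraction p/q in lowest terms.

143649/34840

a_0 = 4: 4/1
a_1 = 8: 33/8
a_2 = 8: 268/65
a_3 = 8: 2177/528
a_4 = 8: 17684/4289
a_5 = 8: 143649/34840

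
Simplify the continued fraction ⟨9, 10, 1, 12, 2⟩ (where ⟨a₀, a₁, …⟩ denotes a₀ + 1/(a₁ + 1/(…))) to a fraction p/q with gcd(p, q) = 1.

Start with 2.
12 + 1/(2/1) = 12 + 1/2 = 25/2
1 + 1/(25/2) = 1 + 2/25 = 27/25
10 + 1/(27/25) = 10 + 25/27 = 295/27
9 + 1/(295/27) = 9 + 27/295 = 2682/295

2682/295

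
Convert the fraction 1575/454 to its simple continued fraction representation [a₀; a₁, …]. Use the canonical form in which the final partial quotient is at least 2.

Apply division with remainder until the remainder is 0:
1575 = 3·454 + 213, so a_0 = 3
454 = 2·213 + 28, so a_1 = 2
213 = 7·28 + 17, so a_2 = 7
28 = 1·17 + 11, so a_3 = 1
17 = 1·11 + 6, so a_4 = 1
11 = 1·6 + 5, so a_5 = 1
6 = 1·5 + 1, so a_6 = 1
5 = 5·1 + 0, so a_7 = 5

[3; 2, 7, 1, 1, 1, 1, 5]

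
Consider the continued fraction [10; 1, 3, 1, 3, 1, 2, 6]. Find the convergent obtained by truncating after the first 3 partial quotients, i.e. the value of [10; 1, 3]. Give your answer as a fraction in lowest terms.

43/4

Start with 3.
1 + 1/(3/1) = 1 + 1/3 = 4/3
10 + 1/(4/3) = 10 + 3/4 = 43/4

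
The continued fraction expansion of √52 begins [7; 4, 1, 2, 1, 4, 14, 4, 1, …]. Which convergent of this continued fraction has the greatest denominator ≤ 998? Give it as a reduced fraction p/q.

649/90

a_0 = 7: 7/1  (≤ bound)
a_1 = 4: 29/4  (≤ bound)
a_2 = 1: 36/5  (≤ bound)
a_3 = 2: 101/14  (≤ bound)
a_4 = 1: 137/19  (≤ bound)
a_5 = 4: 649/90  (≤ bound)
a_6 = 14: 9223/1279  (> 998, stop)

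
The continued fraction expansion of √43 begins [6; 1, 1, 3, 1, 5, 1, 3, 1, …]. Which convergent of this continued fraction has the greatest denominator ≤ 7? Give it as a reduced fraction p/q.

a_0 = 6: 6/1  (≤ bound)
a_1 = 1: 7/1  (≤ bound)
a_2 = 1: 13/2  (≤ bound)
a_3 = 3: 46/7  (≤ bound)
a_4 = 1: 59/9  (> 7, stop)

46/7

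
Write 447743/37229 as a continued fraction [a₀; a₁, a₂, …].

[12; 37, 2, 2, 2, 11, 2, 3]

⌊447743/37229⌋ = 12, remainder 995
⌊37229/995⌋ = 37, remainder 414
⌊995/414⌋ = 2, remainder 167
⌊414/167⌋ = 2, remainder 80
⌊167/80⌋ = 2, remainder 7
⌊80/7⌋ = 11, remainder 3
⌊7/3⌋ = 2, remainder 1
⌊3/1⌋ = 3, remainder 0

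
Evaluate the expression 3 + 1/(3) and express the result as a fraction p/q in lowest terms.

Use the convergent recurrence hₖ = aₖ·hₖ₋₁ + hₖ₋₂ (and likewise for the denominators kₖ):
a_0 = 3: 3/1
a_1 = 3: 10/3

10/3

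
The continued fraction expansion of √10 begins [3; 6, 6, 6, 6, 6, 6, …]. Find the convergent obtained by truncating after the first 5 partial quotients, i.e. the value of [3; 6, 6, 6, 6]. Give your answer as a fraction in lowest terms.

4443/1405

a_0 = 3: 3/1
a_1 = 6: 19/6
a_2 = 6: 117/37
a_3 = 6: 721/228
a_4 = 6: 4443/1405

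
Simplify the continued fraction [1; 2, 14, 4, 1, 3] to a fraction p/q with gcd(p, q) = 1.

829/559

Start with 3.
1 + 1/(3/1) = 1 + 1/3 = 4/3
4 + 1/(4/3) = 4 + 3/4 = 19/4
14 + 1/(19/4) = 14 + 4/19 = 270/19
2 + 1/(270/19) = 2 + 19/270 = 559/270
1 + 1/(559/270) = 1 + 270/559 = 829/559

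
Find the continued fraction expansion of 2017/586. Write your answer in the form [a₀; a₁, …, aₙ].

2017 ÷ 586 → quotient 3, remainder 259
586 ÷ 259 → quotient 2, remainder 68
259 ÷ 68 → quotient 3, remainder 55
68 ÷ 55 → quotient 1, remainder 13
55 ÷ 13 → quotient 4, remainder 3
13 ÷ 3 → quotient 4, remainder 1
3 ÷ 1 → quotient 3, remainder 0

[3; 2, 3, 1, 4, 4, 3]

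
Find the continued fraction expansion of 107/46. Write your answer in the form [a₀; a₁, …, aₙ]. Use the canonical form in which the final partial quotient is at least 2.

107 = 2·46 + 15, so a_0 = 2
46 = 3·15 + 1, so a_1 = 3
15 = 15·1 + 0, so a_2 = 15

[2; 3, 15]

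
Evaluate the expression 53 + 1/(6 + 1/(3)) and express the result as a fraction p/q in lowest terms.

Start with 3.
6 + 1/(3/1) = 6 + 1/3 = 19/3
53 + 1/(19/3) = 53 + 3/19 = 1010/19

1010/19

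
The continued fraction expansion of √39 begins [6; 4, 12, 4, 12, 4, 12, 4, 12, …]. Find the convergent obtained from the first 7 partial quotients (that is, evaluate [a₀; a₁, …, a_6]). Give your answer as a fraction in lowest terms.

Start with 12.
4 + 1/(12/1) = 4 + 1/12 = 49/12
12 + 1/(49/12) = 12 + 12/49 = 600/49
4 + 1/(600/49) = 4 + 49/600 = 2449/600
12 + 1/(2449/600) = 12 + 600/2449 = 29988/2449
4 + 1/(29988/2449) = 4 + 2449/29988 = 122401/29988
6 + 1/(122401/29988) = 6 + 29988/122401 = 764394/122401

764394/122401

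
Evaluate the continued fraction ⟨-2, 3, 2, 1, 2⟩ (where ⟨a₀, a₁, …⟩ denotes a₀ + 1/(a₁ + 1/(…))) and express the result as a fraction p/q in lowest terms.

Compute successive convergents:
a_0 = -2: -2/1
a_1 = 3: -5/3
a_2 = 2: -12/7
a_3 = 1: -17/10
a_4 = 2: -46/27

-46/27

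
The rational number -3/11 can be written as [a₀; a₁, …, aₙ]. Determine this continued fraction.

[-1; 1, 2, 1, 2]

-3 ÷ 11 → quotient -1, remainder 8
11 ÷ 8 → quotient 1, remainder 3
8 ÷ 3 → quotient 2, remainder 2
3 ÷ 2 → quotient 1, remainder 1
2 ÷ 1 → quotient 2, remainder 0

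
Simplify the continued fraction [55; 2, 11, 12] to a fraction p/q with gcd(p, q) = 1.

Start with 12.
11 + 1/(12/1) = 11 + 1/12 = 133/12
2 + 1/(133/12) = 2 + 12/133 = 278/133
55 + 1/(278/133) = 55 + 133/278 = 15423/278

15423/278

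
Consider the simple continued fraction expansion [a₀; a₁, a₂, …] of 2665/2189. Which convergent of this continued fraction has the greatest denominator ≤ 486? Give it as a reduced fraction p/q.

28/23

a_0 = 1: 1/1  (≤ bound)
a_1 = 4: 5/4  (≤ bound)
a_2 = 1: 6/5  (≤ bound)
a_3 = 1: 11/9  (≤ bound)
a_4 = 2: 28/23  (≤ bound)
a_5 = 31: 879/722  (> 486, stop)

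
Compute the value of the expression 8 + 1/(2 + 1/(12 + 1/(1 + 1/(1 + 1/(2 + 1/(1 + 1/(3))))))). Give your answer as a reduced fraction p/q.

Work from the innermost term outward:
Start with 3.
1 + 1/(3/1) = 1 + 1/3 = 4/3
2 + 1/(4/3) = 2 + 3/4 = 11/4
1 + 1/(11/4) = 1 + 4/11 = 15/11
1 + 1/(15/11) = 1 + 11/15 = 26/15
12 + 1/(26/15) = 12 + 15/26 = 327/26
2 + 1/(327/26) = 2 + 26/327 = 680/327
8 + 1/(680/327) = 8 + 327/680 = 5767/680

5767/680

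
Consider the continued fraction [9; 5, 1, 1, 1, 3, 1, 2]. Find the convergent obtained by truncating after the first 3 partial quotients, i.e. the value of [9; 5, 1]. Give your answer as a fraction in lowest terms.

55/6

a_0 = 9: 9/1
a_1 = 5: 46/5
a_2 = 1: 55/6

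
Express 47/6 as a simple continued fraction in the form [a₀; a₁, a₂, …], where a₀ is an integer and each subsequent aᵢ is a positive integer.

47 ÷ 6 → quotient 7, remainder 5
6 ÷ 5 → quotient 1, remainder 1
5 ÷ 1 → quotient 5, remainder 0

[7; 1, 5]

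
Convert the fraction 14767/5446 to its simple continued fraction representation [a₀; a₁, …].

[2; 1, 2, 2, 6, 1, 51, 2]

14767 ÷ 5446 → quotient 2, remainder 3875
5446 ÷ 3875 → quotient 1, remainder 1571
3875 ÷ 1571 → quotient 2, remainder 733
1571 ÷ 733 → quotient 2, remainder 105
733 ÷ 105 → quotient 6, remainder 103
105 ÷ 103 → quotient 1, remainder 2
103 ÷ 2 → quotient 51, remainder 1
2 ÷ 1 → quotient 2, remainder 0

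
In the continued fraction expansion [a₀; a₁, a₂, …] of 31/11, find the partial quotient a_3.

2

Run the Euclidean algorithm, recording each quotient:
31 ÷ 11 → quotient 2, remainder 9
11 ÷ 9 → quotient 1, remainder 2
9 ÷ 2 → quotient 4, remainder 1
2 ÷ 1 → quotient 2, remainder 0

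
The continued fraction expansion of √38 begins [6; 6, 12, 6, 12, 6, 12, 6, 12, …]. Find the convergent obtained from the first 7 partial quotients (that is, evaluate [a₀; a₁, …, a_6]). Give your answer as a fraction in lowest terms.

Starting at the tail and folding back:
Start with 12.
6 + 1/(12/1) = 6 + 1/12 = 73/12
12 + 1/(73/12) = 12 + 12/73 = 888/73
6 + 1/(888/73) = 6 + 73/888 = 5401/888
12 + 1/(5401/888) = 12 + 888/5401 = 65700/5401
6 + 1/(65700/5401) = 6 + 5401/65700 = 399601/65700
6 + 1/(399601/65700) = 6 + 65700/399601 = 2463306/399601

2463306/399601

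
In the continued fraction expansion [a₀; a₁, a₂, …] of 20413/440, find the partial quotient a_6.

1

20413 = 46·440 + 173, so a_0 = 46
440 = 2·173 + 94, so a_1 = 2
173 = 1·94 + 79, so a_2 = 1
94 = 1·79 + 15, so a_3 = 1
79 = 5·15 + 4, so a_4 = 5
15 = 3·4 + 3, so a_5 = 3
4 = 1·3 + 1, so a_6 = 1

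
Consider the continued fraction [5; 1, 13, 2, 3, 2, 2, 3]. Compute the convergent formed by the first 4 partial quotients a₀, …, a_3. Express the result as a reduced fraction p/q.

172/29

Start with 2.
13 + 1/(2/1) = 13 + 1/2 = 27/2
1 + 1/(27/2) = 1 + 2/27 = 29/27
5 + 1/(29/27) = 5 + 27/29 = 172/29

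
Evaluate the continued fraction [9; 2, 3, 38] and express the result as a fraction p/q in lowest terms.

a_0 = 9: 9/1
a_1 = 2: 19/2
a_2 = 3: 66/7
a_3 = 38: 2527/268

2527/268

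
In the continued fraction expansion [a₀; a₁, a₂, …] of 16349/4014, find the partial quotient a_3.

16349 = 4·4014 + 293, so a_0 = 4
4014 = 13·293 + 205, so a_1 = 13
293 = 1·205 + 88, so a_2 = 1
205 = 2·88 + 29, so a_3 = 2

2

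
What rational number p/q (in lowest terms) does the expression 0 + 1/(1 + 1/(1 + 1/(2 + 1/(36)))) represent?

Collapse the nested fraction from the inside out:
Start with 36.
2 + 1/(36/1) = 2 + 1/36 = 73/36
1 + 1/(73/36) = 1 + 36/73 = 109/73
1 + 1/(109/73) = 1 + 73/109 = 182/109
0 + 1/(182/109) = 0 + 109/182 = 109/182

109/182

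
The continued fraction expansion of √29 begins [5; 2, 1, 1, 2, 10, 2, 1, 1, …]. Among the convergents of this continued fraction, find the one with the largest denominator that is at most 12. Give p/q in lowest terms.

27/5

a_0 = 5: 5/1  (≤ bound)
a_1 = 2: 11/2  (≤ bound)
a_2 = 1: 16/3  (≤ bound)
a_3 = 1: 27/5  (≤ bound)
a_4 = 2: 70/13  (> 12, stop)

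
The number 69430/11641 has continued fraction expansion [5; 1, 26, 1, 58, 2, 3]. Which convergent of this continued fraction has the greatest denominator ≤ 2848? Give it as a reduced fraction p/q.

a_0 = 5: 5/1  (≤ bound)
a_1 = 1: 6/1  (≤ bound)
a_2 = 26: 161/27  (≤ bound)
a_3 = 1: 167/28  (≤ bound)
a_4 = 58: 9847/1651  (≤ bound)
a_5 = 2: 19861/3330  (> 2848, stop)

9847/1651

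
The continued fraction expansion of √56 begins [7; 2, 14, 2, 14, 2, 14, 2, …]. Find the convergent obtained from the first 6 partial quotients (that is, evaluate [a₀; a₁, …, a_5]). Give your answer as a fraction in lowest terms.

13455/1798

a_0 = 7: 7/1
a_1 = 2: 15/2
a_2 = 14: 217/29
a_3 = 2: 449/60
a_4 = 14: 6503/869
a_5 = 2: 13455/1798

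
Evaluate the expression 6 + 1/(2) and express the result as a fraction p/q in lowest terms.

Starting at the tail and folding back:
Start with 2.
6 + 1/(2/1) = 6 + 1/2 = 13/2

13/2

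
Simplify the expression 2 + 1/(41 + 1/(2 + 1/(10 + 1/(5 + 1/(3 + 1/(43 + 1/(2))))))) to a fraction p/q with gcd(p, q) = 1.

Starting at the tail and folding back:
Start with 2.
43 + 1/(2/1) = 43 + 1/2 = 87/2
3 + 1/(87/2) = 3 + 2/87 = 263/87
5 + 1/(263/87) = 5 + 87/263 = 1402/263
10 + 1/(1402/263) = 10 + 263/1402 = 14283/1402
2 + 1/(14283/1402) = 2 + 1402/14283 = 29968/14283
41 + 1/(29968/14283) = 41 + 14283/29968 = 1242971/29968
2 + 1/(1242971/29968) = 2 + 29968/1242971 = 2515910/1242971

2515910/1242971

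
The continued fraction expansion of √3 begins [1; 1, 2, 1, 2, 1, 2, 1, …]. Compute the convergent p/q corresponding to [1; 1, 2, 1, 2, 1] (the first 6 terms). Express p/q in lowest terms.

Compute successive convergents:
a_0 = 1: 1/1
a_1 = 1: 2/1
a_2 = 2: 5/3
a_3 = 1: 7/4
a_4 = 2: 19/11
a_5 = 1: 26/15

26/15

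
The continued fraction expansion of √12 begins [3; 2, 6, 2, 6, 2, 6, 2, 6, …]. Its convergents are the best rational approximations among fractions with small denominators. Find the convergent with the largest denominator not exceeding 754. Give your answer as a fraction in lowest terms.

a_0 = 3: 3/1  (≤ bound)
a_1 = 2: 7/2  (≤ bound)
a_2 = 6: 45/13  (≤ bound)
a_3 = 2: 97/28  (≤ bound)
a_4 = 6: 627/181  (≤ bound)
a_5 = 2: 1351/390  (≤ bound)
a_6 = 6: 8733/2521  (> 754, stop)

1351/390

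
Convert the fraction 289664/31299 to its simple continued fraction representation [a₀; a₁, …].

Repeatedly divide and take the remainder:
289664 = 9·31299 + 7973, so a_0 = 9
31299 = 3·7973 + 7380, so a_1 = 3
7973 = 1·7380 + 593, so a_2 = 1
7380 = 12·593 + 264, so a_3 = 12
593 = 2·264 + 65, so a_4 = 2
264 = 4·65 + 4, so a_5 = 4
65 = 16·4 + 1, so a_6 = 16
4 = 4·1 + 0, so a_7 = 4

[9; 3, 1, 12, 2, 4, 16, 4]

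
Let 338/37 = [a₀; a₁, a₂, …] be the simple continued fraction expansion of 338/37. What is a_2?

2

338 = 9·37 + 5, so a_0 = 9
37 = 7·5 + 2, so a_1 = 7
5 = 2·2 + 1, so a_2 = 2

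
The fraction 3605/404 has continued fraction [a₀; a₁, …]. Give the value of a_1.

1

Run the Euclidean algorithm, recording each quotient:
3605 ÷ 404 → quotient 8, remainder 373
404 ÷ 373 → quotient 1, remainder 31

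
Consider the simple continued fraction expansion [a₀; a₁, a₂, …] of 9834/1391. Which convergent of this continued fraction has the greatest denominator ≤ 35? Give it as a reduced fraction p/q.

205/29

a_0 = 7: 7/1  (≤ bound)
a_1 = 14: 99/14  (≤ bound)
a_2 = 2: 205/29  (≤ bound)
a_3 = 1: 304/43  (> 35, stop)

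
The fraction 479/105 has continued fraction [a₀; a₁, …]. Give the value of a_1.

Apply division with remainder until the remainder is 0:
479 = 4·105 + 59, so a_0 = 4
105 = 1·59 + 46, so a_1 = 1

1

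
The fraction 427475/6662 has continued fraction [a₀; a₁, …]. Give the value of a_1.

427475 ÷ 6662 → quotient 64, remainder 1107
6662 ÷ 1107 → quotient 6, remainder 20

6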